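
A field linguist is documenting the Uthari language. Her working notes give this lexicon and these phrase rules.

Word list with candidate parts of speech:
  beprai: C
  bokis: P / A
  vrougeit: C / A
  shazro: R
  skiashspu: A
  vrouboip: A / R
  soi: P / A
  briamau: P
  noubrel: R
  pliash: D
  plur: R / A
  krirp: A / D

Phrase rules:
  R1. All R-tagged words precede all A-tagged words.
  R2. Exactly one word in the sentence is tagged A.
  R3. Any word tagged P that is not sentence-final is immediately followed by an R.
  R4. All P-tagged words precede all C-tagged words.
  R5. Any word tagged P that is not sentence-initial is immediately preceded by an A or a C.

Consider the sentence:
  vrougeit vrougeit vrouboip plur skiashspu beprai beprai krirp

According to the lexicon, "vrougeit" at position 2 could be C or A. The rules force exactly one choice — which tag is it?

C

Candidates per position — 1:vrougeit {C,A}; 2:vrougeit {C,A}; 3:vrouboip {A,R}; 4:plur {R,A}; 5:skiashspu {A}; 6:beprai {C}; 7:beprai {C}; 8:krirp {A,D}.
Word 1 cannot be A — rule 2 would then fail for every completion. It is C.
Word 2 cannot be A — rule 2 would then fail for every completion. It is C.
Word 3 cannot be A — rule 2 would then fail for every completion. It is R.
Word 4 cannot be A — rule 2 would then fail for every completion. It is R.
Word 8 cannot be A — rule 2 would then fail for every completion. It is D.
The unique satisfying tagging is: C C R R A C C D.
Verifying each rule — rule 1 ok; rule 2 ok; rule 3 ok; rule 4 ok; rule 5 ok.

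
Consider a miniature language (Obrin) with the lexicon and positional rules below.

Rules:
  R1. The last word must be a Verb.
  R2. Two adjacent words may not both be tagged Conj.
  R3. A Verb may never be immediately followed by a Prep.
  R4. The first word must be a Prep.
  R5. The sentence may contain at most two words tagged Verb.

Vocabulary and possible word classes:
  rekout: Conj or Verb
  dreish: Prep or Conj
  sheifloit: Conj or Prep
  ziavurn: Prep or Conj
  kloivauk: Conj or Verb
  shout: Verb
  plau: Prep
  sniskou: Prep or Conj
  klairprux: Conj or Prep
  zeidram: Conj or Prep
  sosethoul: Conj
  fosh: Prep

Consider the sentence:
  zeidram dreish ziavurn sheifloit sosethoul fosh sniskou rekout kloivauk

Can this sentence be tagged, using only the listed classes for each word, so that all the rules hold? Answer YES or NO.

YES

Candidates per position — 1:zeidram {Conj,Prep}; 2:dreish {Prep,Conj}; 3:ziavurn {Prep,Conj}; 4:sheifloit {Conj,Prep}; 5:sosethoul {Conj}; 6:fosh {Prep}; 7:sniskou {Prep,Conj}; 8:rekout {Conj,Verb}; 9:kloivauk {Conj,Verb}.
One satisfying assignment: Prep Prep Prep Prep Conj Prep Prep Verb Verb.
Rule-by-rule: rule 1 ok; rule 2 ok; rule 3 ok; rule 4 ok; rule 5 ok.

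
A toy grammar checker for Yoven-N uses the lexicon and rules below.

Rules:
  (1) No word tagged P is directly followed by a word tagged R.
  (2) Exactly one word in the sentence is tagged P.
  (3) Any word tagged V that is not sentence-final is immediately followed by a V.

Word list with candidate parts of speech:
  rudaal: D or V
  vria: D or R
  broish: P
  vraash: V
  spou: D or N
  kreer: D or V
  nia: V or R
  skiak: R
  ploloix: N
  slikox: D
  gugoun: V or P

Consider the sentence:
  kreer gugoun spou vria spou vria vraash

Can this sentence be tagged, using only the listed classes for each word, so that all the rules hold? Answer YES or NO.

Candidates per position — 1:kreer {D,V}; 2:gugoun {V,P}; 3:spou {D,N}; 4:vria {D,R}; 5:spou {D,N}; 6:vria {D,R}; 7:vraash {V}.
One satisfying assignment: D P N R D D V.
Verifying each rule — rule 1 ok; rule 2 ok; rule 3 ok.

YES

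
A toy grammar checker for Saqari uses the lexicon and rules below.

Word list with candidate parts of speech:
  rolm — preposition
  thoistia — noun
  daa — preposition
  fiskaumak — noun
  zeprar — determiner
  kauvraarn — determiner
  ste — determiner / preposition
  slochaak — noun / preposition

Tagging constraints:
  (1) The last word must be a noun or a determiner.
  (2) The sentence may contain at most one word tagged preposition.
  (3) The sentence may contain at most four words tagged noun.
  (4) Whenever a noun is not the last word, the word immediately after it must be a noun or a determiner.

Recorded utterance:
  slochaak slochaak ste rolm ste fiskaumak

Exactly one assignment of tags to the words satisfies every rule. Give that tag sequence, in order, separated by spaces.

noun noun determiner preposition determiner noun

Candidates per position — 1:slochaak {noun,preposition}; 2:slochaak {noun,preposition}; 3:ste {determiner,preposition}; 4:rolm {preposition}; 5:ste {determiner,preposition}; 6:fiskaumak {noun}.
Word 1 cannot be preposition — rule 2 would then fail for every completion. It is noun.
Word 2 cannot be preposition — rule 2 would then fail for every completion. It is noun.
Word 3 cannot be preposition — rule 2 would then fail for every completion. It is determiner.
Word 5 cannot be preposition — rule 2 would then fail for every completion. It is determiner.
The only consistent sequence is: noun noun determiner preposition determiner noun.
Rule-by-rule: rule 1 ok; rule 2 ok; rule 3 ok; rule 4 ok.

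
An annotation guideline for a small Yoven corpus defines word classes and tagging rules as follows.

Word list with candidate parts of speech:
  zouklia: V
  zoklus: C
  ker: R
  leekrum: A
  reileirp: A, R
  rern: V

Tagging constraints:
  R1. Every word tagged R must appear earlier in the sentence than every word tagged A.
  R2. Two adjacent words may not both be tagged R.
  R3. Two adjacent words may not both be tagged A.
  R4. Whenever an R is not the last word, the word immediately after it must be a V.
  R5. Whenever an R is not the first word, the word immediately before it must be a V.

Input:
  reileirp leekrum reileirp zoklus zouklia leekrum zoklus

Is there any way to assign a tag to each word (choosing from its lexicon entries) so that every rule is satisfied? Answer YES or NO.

Candidates per position — 1:reileirp {A,R}; 2:leekrum {A}; 3:reileirp {A,R}; 4:zoklus {C}; 5:zouklia {V}; 6:leekrum {A}; 7:zoklus {C}.
Every candidate sequence violates at least one rule; no consistent tagging exists.

NO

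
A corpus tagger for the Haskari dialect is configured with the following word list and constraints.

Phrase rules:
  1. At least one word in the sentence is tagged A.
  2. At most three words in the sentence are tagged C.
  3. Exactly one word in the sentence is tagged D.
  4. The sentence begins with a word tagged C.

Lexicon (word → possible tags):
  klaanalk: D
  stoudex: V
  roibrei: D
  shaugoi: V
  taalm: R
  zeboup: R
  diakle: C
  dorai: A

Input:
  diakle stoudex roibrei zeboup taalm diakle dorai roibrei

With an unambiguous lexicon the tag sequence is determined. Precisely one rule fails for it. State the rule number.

3

Fixed tagging: C V D R R C A D.
Rule check: R1 pass, R2 pass, R3 fail, R4 pass.
Only rule 3 fails.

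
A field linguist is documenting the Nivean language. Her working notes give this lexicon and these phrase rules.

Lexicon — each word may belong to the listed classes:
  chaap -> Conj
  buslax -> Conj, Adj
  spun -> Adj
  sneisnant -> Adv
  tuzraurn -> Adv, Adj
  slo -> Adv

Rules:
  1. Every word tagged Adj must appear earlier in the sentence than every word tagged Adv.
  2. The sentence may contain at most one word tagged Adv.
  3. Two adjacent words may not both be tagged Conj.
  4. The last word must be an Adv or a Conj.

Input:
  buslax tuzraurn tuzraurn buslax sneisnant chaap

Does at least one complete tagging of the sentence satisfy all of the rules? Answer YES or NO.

Candidates per position — 1:buslax {Conj,Adj}; 2:tuzraurn {Adv,Adj}; 3:tuzraurn {Adv,Adj}; 4:buslax {Conj,Adj}; 5:sneisnant {Adv}; 6:chaap {Conj}.
One satisfying assignment: Conj Adj Adj Adj Adv Conj.
Rule-by-rule: rule 1 ok; rule 2 ok; rule 3 ok; rule 4 ok.

YES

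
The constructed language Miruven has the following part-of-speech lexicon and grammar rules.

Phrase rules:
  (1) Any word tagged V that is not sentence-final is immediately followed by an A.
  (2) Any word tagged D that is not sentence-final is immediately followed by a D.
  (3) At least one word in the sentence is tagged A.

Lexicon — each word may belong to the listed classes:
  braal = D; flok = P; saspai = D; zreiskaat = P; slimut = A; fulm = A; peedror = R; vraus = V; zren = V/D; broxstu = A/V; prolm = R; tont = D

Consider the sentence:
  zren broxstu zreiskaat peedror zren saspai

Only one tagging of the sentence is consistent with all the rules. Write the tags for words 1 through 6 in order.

V A P R D D

Candidates per position — 1:zren {V,D}; 2:broxstu {A,V}; 3:zreiskaat {P}; 4:peedror {R}; 5:zren {V,D}; 6:saspai {D}.
Position 1: D is ruled out by rule 2; that leaves V.
Position 2: V is ruled out by rule 1; that leaves A.
Position 5: V is ruled out by rule 1; that leaves D.
That leaves exactly one tagging: V A P R D D.
Check: rule 1 holds; rule 2 holds; rule 3 holds.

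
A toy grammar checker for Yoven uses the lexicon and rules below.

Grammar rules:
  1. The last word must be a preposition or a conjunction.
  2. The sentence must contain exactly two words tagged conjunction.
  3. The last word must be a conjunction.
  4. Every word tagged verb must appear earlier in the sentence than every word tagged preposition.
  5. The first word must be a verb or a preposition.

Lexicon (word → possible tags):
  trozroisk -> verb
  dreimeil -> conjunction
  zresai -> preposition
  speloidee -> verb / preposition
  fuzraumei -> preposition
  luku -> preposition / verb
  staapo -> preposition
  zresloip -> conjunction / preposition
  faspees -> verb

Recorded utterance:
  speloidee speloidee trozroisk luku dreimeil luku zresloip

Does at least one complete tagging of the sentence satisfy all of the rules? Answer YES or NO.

YES

Candidates per position — 1:speloidee {verb,preposition}; 2:speloidee {verb,preposition}; 3:trozroisk {verb}; 4:luku {preposition,verb}; 5:dreimeil {conjunction}; 6:luku {preposition,verb}; 7:zresloip {conjunction,preposition}.
One satisfying assignment: verb verb verb preposition conjunction preposition conjunction.
Verifying each rule — rule 1 ✓; rule 2 ✓; rule 3 ✓; rule 4 ✓; rule 5 ✓.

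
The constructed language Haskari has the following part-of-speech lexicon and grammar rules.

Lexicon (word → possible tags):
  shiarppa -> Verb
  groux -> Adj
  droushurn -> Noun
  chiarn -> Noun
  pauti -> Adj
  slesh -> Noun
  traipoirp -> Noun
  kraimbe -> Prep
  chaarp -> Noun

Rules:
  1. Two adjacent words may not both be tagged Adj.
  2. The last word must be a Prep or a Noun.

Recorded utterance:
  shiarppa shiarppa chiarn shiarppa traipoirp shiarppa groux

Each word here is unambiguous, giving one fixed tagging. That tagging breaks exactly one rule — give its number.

Fixed tagging: Verb Verb Noun Verb Noun Verb Adj.
Checking each rule: R1 ✓, R2 ✗.
Only rule 2 fails.

2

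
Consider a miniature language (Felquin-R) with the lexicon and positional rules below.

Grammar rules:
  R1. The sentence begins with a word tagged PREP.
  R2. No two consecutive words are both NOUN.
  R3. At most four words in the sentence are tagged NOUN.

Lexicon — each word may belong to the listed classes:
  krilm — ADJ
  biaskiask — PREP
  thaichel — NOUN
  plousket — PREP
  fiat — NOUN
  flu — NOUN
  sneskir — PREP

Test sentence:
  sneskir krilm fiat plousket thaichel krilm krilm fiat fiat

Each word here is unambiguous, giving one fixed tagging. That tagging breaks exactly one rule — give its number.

2

Fixed tagging: PREP ADJ NOUN PREP NOUN ADJ ADJ NOUN NOUN.
Rule check: R1 ok, R2 fails, R3 ok.
Only rule 2 fails.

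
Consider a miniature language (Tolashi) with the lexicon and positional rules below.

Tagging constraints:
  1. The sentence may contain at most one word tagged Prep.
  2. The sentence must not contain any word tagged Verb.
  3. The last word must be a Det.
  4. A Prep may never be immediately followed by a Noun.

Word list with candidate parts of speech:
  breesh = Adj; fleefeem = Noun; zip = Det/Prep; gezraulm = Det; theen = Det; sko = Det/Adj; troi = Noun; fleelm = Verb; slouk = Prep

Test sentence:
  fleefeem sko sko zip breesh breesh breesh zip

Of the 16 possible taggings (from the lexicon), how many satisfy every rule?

Candidates per position — 1:fleefeem {Noun}; 2:sko {Det,Adj}; 3:sko {Det,Adj}; 4:zip {Det,Prep}; 5:breesh {Adj}; 6:breesh {Adj}; 7:breesh {Adj}; 8:zip {Det,Prep}.
There are 16 candidate sequences in total.
Checking each against the rules leaves 8 sequences.
Count = 8.

8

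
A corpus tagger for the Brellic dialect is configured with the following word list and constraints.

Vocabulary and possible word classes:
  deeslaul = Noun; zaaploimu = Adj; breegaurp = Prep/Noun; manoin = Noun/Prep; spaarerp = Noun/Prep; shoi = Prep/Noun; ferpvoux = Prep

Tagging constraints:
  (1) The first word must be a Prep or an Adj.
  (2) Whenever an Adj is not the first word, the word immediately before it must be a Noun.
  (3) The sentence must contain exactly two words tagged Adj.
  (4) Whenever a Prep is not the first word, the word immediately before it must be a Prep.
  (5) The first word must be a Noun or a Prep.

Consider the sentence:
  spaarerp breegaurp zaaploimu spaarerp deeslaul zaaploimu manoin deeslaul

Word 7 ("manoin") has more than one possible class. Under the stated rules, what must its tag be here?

Candidates per position — 1:spaarerp {Noun,Prep}; 2:breegaurp {Prep,Noun}; 3:zaaploimu {Adj}; 4:spaarerp {Noun,Prep}; 5:deeslaul {Noun}; 6:zaaploimu {Adj}; 7:manoin {Noun,Prep}; 8:deeslaul {Noun}.
If word 1 were Noun, no tagging could satisfy rule 1; so word 1 is Prep.
If word 2 were Prep, no tagging could satisfy rule 2; so word 2 is Noun.
If word 4 were Prep, no tagging could satisfy rule 4; so word 4 is Noun.
If word 7 were Prep, no tagging could satisfy rule 4; so word 7 is Noun.
The only consistent sequence is: Prep Noun Adj Noun Noun Adj Noun Noun.
Verifying each rule — rule 1 holds; rule 2 holds; rule 3 holds; rule 4 holds; rule 5 holds.

Noun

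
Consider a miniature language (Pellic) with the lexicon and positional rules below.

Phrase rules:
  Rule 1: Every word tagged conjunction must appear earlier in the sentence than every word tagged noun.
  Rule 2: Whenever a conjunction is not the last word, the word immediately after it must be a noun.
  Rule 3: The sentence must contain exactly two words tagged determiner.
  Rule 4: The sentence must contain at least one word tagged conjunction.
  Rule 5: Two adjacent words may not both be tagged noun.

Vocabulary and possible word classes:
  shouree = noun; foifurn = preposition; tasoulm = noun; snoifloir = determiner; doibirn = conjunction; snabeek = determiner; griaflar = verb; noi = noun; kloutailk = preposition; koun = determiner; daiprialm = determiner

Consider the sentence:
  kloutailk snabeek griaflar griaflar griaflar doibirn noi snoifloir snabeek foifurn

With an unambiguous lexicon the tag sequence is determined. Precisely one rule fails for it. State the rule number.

3

Fixed tagging: preposition determiner verb verb verb conjunction noun determiner determiner preposition.
Checking each rule: R1 holds, R2 holds, R3 violated, R4 holds, R5 holds.
Only rule 3 fails.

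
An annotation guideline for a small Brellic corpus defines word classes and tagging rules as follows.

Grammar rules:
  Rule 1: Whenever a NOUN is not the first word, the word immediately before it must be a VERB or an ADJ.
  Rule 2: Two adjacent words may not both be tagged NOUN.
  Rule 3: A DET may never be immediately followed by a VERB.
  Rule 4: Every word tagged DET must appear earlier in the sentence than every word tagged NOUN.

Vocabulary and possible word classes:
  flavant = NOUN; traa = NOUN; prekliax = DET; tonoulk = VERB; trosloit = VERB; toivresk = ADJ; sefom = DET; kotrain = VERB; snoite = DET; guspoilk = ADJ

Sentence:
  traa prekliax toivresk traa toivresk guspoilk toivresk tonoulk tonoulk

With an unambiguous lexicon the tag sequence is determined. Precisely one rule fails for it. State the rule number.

4

Fixed tagging: NOUN DET ADJ NOUN ADJ ADJ ADJ VERB VERB.
Checking each rule: R1 ✓, R2 ✓, R3 ✓, R4 ✗.
Only rule 4 fails.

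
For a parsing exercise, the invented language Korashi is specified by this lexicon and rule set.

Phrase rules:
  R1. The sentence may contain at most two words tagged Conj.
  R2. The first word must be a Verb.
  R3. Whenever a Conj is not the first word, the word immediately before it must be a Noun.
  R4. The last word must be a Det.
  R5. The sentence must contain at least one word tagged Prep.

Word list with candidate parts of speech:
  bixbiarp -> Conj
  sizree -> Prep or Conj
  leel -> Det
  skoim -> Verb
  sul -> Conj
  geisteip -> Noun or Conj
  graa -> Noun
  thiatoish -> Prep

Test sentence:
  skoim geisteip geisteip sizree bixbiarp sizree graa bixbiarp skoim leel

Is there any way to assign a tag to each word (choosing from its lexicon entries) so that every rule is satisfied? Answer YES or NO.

NO

Candidates per position — 1:skoim {Verb}; 2:geisteip {Noun,Conj}; 3:geisteip {Noun,Conj}; 4:sizree {Prep,Conj}; 5:bixbiarp {Conj}; 6:sizree {Prep,Conj}; 7:graa {Noun}; 8:bixbiarp {Conj}; 9:skoim {Verb}; 10:leel {Det}.
Rule 3 cannot be satisfied by any choice of tags from the lexicon.
So there is no consistent tagging.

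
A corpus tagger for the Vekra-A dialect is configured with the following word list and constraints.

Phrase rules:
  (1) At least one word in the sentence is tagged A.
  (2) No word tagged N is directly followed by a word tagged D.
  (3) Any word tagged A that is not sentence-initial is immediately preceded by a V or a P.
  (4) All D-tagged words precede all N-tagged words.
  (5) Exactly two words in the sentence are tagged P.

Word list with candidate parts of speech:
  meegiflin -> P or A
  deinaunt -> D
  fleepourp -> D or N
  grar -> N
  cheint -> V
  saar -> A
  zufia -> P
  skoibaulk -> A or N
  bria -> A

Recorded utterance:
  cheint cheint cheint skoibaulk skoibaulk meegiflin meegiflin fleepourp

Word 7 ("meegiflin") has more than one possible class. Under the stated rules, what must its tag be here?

Candidates per position — 1:cheint {V}; 2:cheint {V}; 3:cheint {V}; 4:skoibaulk {A,N}; 5:skoibaulk {A,N}; 6:meegiflin {P,A}; 7:meegiflin {P,A}; 8:fleepourp {D,N}.
Position 5: tagging it A would leave rule 3 unsatisfiable, so it must be N.
Position 6: tagging it A would leave rule 3 unsatisfiable, so it must be P.
Position 7: tagging it A would leave rule 5 unsatisfiable, so it must be P.
Position 8: tagging it D would leave rule 4 unsatisfiable, so it must be N.
Position 4: tagging it N would leave rule 1 unsatisfiable, so it must be A.
That leaves exactly one tagging: V V V A N P P N.
Checking: rule 1 holds; rule 2 holds; rule 3 holds; rule 4 holds; rule 5 holds.

P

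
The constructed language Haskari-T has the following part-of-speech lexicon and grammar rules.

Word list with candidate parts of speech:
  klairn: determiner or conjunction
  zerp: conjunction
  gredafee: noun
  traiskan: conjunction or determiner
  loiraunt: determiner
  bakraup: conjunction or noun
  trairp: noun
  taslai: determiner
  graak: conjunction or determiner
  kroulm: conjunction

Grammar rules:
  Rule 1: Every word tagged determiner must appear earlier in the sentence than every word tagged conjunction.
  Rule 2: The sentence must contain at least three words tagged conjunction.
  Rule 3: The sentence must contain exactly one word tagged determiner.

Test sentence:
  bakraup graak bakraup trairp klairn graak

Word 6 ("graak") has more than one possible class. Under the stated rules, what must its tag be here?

conjunction

Candidates per position — 1:bakraup {conjunction,noun}; 2:graak {conjunction,determiner}; 3:bakraup {conjunction,noun}; 4:trairp {noun}; 5:klairn {determiner,conjunction}; 6:graak {conjunction,determiner}.
Position 6: the remaining choice is settled jointly with positions 1, 2, 3, 5 — only conjunction at position 6 is part of a tagging that satisfies every rule.
So the tagging must be: noun determiner conjunction noun conjunction conjunction.
Verifying each rule — rule 1 ok; rule 2 ok; rule 3 ok.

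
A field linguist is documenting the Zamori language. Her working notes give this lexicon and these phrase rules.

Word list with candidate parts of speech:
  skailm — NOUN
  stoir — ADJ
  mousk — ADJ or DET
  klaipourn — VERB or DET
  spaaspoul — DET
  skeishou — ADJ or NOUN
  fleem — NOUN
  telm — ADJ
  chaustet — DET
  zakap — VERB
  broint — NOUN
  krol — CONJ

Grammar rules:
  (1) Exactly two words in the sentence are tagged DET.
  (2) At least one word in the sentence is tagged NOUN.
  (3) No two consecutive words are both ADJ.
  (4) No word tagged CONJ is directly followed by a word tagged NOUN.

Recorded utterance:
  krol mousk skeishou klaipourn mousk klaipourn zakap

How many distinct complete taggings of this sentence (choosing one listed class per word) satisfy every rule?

Candidates per position — 1:krol {CONJ}; 2:mousk {ADJ,DET}; 3:skeishou {ADJ,NOUN}; 4:klaipourn {VERB,DET}; 5:mousk {ADJ,DET}; 6:klaipourn {VERB,DET}; 7:zakap {VERB}.
There are 32 candidate sequences in total.
Checking each against the rules leaves 6 sequences.
Count = 6.

6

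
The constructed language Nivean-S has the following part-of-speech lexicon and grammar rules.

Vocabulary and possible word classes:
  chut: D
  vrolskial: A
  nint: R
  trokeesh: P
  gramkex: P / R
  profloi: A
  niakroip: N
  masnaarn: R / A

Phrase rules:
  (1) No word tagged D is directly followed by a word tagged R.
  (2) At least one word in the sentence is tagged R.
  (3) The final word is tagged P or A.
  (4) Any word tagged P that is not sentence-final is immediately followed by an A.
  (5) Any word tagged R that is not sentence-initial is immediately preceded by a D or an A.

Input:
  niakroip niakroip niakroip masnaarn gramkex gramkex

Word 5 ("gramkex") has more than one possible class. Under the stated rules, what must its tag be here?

R

Candidates per position — 1:niakroip {N}; 2:niakroip {N}; 3:niakroip {N}; 4:masnaarn {R,A}; 5:gramkex {P,R}; 6:gramkex {P,R}.
Position 4: R is ruled out by rule 5; that leaves A.
Position 5: P is ruled out by rule 4; that leaves R.
Position 6: R is ruled out by rule 3; that leaves P.
So the tagging must be: N N N A R P.
Check: rule 1 ✓; rule 2 ✓; rule 3 ✓; rule 4 ✓; rule 5 ✓.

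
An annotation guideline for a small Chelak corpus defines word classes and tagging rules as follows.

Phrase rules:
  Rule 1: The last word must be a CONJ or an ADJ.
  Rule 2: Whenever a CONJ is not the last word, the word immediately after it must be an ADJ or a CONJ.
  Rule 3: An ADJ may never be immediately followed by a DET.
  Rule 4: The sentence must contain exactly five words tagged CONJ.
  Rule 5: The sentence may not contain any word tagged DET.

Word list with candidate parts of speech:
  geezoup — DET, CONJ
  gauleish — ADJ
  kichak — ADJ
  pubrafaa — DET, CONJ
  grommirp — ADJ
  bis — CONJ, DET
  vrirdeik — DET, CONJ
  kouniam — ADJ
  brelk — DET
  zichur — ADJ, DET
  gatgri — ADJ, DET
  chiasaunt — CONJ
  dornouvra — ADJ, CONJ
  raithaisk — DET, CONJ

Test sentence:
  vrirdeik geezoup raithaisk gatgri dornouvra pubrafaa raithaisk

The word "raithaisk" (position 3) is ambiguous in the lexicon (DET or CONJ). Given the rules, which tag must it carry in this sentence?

CONJ

Candidates per position — 1:vrirdeik {DET,CONJ}; 2:geezoup {DET,CONJ}; 3:raithaisk {DET,CONJ}; 4:gatgri {ADJ,DET}; 5:dornouvra {ADJ,CONJ}; 6:pubrafaa {DET,CONJ}; 7:raithaisk {DET,CONJ}.
If word 1 were DET, no tagging could satisfy rule 5; so word 1 is CONJ.
If word 2 were DET, no tagging could satisfy rule 2; so word 2 is CONJ.
If word 3 were DET, no tagging could satisfy rule 2; so word 3 is CONJ.
If word 4 were DET, no tagging could satisfy rule 2; so word 4 is ADJ.
If word 6 were DET, no tagging could satisfy rule 5; so word 6 is CONJ.
If word 7 were DET, no tagging could satisfy rule 1; so word 7 is CONJ.
If word 5 were CONJ, no tagging could satisfy rule 4; so word 5 is ADJ.
So the tagging must be: CONJ CONJ CONJ ADJ ADJ CONJ CONJ.
Rule-by-rule: rule 1 ok; rule 2 ok; rule 3 ok; rule 4 ok; rule 5 ok.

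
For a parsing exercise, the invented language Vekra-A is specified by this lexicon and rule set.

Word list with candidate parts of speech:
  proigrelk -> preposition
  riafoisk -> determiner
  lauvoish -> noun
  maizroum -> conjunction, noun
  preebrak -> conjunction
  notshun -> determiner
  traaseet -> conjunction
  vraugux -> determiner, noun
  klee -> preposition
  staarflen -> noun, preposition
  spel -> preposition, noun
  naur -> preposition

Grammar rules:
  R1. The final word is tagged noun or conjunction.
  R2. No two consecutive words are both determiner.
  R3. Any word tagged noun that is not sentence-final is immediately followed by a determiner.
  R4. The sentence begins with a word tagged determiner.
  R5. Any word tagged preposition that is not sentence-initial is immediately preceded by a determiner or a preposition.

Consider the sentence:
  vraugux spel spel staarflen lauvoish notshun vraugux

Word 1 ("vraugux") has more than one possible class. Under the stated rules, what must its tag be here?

Candidates per position — 1:vraugux {determiner,noun}; 2:spel {preposition,noun}; 3:spel {preposition,noun}; 4:staarflen {noun,preposition}; 5:lauvoish {noun}; 6:notshun {determiner}; 7:vraugux {determiner,noun}.
Word 1 cannot be noun — rule 3 would then fail for every completion. It is determiner.
Word 2 cannot be noun — rule 3 would then fail for every completion. It is preposition.
Word 3 cannot be noun — rule 3 would then fail for every completion. It is preposition.
Word 4 cannot be noun — rule 3 would then fail for every completion. It is preposition.
Word 7 cannot be determiner — rule 1 would then fail for every completion. It is noun.
The only consistent sequence is: determiner preposition preposition preposition noun determiner noun.
Verifying each rule — rule 1 satisfied; rule 2 satisfied; rule 3 satisfied; rule 4 satisfied; rule 5 satisfied.

determiner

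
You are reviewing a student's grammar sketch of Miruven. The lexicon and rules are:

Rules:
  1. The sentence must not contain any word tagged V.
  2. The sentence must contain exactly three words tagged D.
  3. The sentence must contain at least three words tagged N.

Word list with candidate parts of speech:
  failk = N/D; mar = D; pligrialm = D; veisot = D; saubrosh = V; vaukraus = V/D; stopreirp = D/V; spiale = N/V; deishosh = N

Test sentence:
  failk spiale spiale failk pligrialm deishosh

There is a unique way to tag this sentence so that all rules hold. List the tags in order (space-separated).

D N N D D N

Candidates per position — 1:failk {N,D}; 2:spiale {N,V}; 3:spiale {N,V}; 4:failk {N,D}; 5:pligrialm {D}; 6:deishosh {N}.
At position 1, choosing N makes rule 2 impossible to satisfy; hence D.
At position 2, choosing V makes rule 1 impossible to satisfy; hence N.
At position 3, choosing V makes rule 1 impossible to satisfy; hence N.
At position 4, choosing N makes rule 2 impossible to satisfy; hence D.
The only consistent sequence is: D N N D D N.
Rule-by-rule: rule 1 satisfied; rule 2 satisfied; rule 3 satisfied.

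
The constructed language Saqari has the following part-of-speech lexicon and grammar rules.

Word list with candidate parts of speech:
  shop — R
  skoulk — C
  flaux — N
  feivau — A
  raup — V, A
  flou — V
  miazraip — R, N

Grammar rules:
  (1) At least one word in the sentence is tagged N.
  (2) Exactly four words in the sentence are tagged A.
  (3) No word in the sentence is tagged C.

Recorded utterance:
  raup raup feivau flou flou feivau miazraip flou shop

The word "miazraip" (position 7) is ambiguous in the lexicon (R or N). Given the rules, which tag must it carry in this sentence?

Candidates per position — 1:raup {V,A}; 2:raup {V,A}; 3:feivau {A}; 4:flou {V}; 5:flou {V}; 6:feivau {A}; 7:miazraip {R,N}; 8:flou {V}; 9:shop {R}.
Word 1 cannot be V — rule 2 would then fail for every completion. It is A.
Word 2 cannot be V — rule 2 would then fail for every completion. It is A.
Word 7 cannot be R — rule 1 would then fail for every completion. It is N.
The unique satisfying tagging is: A A A V V A N V R.
Verifying each rule — rule 1 ok; rule 2 ok; rule 3 ok.

N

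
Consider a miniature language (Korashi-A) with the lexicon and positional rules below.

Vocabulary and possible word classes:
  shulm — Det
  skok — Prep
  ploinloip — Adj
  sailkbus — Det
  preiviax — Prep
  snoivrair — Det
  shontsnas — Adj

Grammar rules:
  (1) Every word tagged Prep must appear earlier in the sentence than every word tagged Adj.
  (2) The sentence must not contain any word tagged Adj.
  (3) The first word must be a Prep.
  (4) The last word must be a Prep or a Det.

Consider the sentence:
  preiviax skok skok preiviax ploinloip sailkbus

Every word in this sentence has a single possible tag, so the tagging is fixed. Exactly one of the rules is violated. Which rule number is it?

Fixed tagging: Prep Prep Prep Prep Adj Det.
Rule check: R1 ✓, R2 ✗, R3 ✓, R4 ✓.
Only rule 2 fails.

2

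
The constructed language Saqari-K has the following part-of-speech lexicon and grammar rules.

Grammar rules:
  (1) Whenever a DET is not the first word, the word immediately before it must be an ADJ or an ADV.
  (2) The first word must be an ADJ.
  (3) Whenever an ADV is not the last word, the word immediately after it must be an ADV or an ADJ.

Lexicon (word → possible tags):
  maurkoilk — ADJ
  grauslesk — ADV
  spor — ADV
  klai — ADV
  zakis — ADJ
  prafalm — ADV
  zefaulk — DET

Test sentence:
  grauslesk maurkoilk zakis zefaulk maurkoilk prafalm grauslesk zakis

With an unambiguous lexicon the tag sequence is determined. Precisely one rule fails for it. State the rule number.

2

Fixed tagging: ADV ADJ ADJ DET ADJ ADV ADV ADJ.
Applying the rules: R1 ✓, R2 ✗, R3 ✓.
Only rule 2 fails.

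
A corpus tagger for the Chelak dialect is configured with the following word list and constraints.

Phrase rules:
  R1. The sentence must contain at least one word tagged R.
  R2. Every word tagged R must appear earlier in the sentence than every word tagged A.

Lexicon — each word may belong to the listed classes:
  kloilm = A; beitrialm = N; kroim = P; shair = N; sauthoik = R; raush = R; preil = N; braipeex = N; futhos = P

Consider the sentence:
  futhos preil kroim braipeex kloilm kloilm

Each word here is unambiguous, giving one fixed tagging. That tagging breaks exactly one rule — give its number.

1

Fixed tagging: P N P N A A.
Rule check: R1 fail, R2 pass.
Only rule 1 fails.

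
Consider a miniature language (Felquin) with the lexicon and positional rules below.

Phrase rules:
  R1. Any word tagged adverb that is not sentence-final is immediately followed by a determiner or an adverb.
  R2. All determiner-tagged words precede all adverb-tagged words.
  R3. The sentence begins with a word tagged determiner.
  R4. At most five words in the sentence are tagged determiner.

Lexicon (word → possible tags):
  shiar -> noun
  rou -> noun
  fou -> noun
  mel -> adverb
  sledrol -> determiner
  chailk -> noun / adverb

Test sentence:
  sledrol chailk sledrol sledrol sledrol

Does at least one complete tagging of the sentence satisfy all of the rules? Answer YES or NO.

YES

Candidates per position — 1:sledrol {determiner}; 2:chailk {noun,adverb}; 3:sledrol {determiner}; 4:sledrol {determiner}; 5:sledrol {determiner}.
One satisfying assignment: determiner noun determiner determiner determiner.
Check: rule 1 ✓; rule 2 ✓; rule 3 ✓; rule 4 ✓.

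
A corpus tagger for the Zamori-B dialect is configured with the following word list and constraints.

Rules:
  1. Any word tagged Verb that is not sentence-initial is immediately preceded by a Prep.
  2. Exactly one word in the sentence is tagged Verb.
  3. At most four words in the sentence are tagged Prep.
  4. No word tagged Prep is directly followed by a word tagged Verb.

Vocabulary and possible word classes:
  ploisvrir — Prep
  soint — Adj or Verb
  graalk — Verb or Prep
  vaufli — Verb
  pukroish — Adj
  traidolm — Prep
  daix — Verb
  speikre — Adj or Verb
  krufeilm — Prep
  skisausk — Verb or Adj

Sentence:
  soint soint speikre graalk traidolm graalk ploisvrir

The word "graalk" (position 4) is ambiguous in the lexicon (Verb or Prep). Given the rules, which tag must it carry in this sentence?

Candidates per position — 1:soint {Adj,Verb}; 2:soint {Adj,Verb}; 3:speikre {Adj,Verb}; 4:graalk {Verb,Prep}; 5:traidolm {Prep}; 6:graalk {Verb,Prep}; 7:ploisvrir {Prep}.
Position 2: Verb is ruled out by rule 1; that leaves Adj.
Position 3: Verb is ruled out by rule 1; that leaves Adj.
Position 4: Verb is ruled out by rule 1; that leaves Prep.
Position 6: Verb is ruled out by rule 4; that leaves Prep.
Position 1: Adj is ruled out by rule 2; that leaves Verb.
So the tagging must be: Verb Adj Adj Prep Prep Prep Prep.
Verifying each rule — rule 1 ✓; rule 2 ✓; rule 3 ✓; rule 4 ✓.

Prep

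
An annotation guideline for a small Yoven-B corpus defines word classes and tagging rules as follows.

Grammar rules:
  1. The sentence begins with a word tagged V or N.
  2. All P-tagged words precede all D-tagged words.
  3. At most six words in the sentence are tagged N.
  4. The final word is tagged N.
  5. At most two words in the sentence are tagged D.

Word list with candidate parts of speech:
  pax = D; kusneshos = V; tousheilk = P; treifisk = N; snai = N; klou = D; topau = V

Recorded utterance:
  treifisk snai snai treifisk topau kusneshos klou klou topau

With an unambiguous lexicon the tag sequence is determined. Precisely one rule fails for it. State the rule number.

4

Fixed tagging: N N N N V V D D V.
Checking each rule: R1 ok, R2 ok, R3 ok, R4 fails, R5 ok.
Only rule 4 fails.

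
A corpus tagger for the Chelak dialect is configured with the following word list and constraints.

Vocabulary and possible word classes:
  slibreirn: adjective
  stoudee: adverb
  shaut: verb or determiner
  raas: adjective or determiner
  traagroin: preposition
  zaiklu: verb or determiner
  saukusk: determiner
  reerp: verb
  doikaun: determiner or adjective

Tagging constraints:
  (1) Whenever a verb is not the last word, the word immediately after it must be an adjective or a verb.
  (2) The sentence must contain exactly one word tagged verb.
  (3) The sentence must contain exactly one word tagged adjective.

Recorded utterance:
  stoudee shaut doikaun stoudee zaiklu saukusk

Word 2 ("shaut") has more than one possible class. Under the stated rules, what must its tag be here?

verb

Candidates per position — 1:stoudee {adverb}; 2:shaut {verb,determiner}; 3:doikaun {determiner,adjective}; 4:stoudee {adverb}; 5:zaiklu {verb,determiner}; 6:saukusk {determiner}.
If word 3 were determiner, no tagging could satisfy rule 3; so word 3 is adjective.
If word 5 were verb, no tagging could satisfy rule 1; so word 5 is determiner.
If word 2 were determiner, no tagging could satisfy rule 2; so word 2 is verb.
So the tagging must be: adverb verb adjective adverb determiner determiner.
Rule-by-rule: rule 1 ✓; rule 2 ✓; rule 3 ✓.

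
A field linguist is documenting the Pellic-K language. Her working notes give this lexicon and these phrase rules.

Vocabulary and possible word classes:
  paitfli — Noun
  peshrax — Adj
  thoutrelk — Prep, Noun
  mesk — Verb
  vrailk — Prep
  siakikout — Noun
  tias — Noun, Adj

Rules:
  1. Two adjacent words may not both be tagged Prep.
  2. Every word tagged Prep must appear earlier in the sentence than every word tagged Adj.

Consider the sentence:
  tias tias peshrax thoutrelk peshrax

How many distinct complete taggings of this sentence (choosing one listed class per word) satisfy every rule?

Candidates per position — 1:tias {Noun,Adj}; 2:tias {Noun,Adj}; 3:peshrax {Adj}; 4:thoutrelk {Prep,Noun}; 5:peshrax {Adj}.
There are 8 candidate sequences in total.
The sequences that satisfy every rule: Noun Noun Adj Noun Adj; Noun Adj Adj Noun Adj; Adj Noun Adj Noun Adj; Adj Adj Adj Noun Adj.
Count = 4.

4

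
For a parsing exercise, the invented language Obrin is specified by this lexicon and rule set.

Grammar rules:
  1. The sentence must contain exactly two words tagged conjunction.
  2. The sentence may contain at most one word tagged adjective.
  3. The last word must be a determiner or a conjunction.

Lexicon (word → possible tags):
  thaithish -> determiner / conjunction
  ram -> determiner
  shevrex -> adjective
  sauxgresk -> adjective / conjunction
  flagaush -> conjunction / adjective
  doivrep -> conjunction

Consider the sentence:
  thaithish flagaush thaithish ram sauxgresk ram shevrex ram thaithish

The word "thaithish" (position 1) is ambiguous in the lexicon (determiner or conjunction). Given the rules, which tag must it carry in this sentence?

Candidates per position — 1:thaithish {determiner,conjunction}; 2:flagaush {conjunction,adjective}; 3:thaithish {determiner,conjunction}; 4:ram {determiner}; 5:sauxgresk {adjective,conjunction}; 6:ram {determiner}; 7:shevrex {adjective}; 8:ram {determiner}; 9:thaithish {determiner,conjunction}.
Position 2: adjective is ruled out by rule 2; that leaves conjunction.
Position 5: adjective is ruled out by rule 2; that leaves conjunction.
Position 9: conjunction is ruled out by rule 1; that leaves determiner.
Position 1: conjunction is ruled out by rule 1; that leaves determiner.
Position 3: conjunction is ruled out by rule 1; that leaves determiner.
That leaves exactly one tagging: determiner conjunction determiner determiner conjunction determiner adjective determiner determiner.
Verifying each rule — rule 1 holds; rule 2 holds; rule 3 holds.

determiner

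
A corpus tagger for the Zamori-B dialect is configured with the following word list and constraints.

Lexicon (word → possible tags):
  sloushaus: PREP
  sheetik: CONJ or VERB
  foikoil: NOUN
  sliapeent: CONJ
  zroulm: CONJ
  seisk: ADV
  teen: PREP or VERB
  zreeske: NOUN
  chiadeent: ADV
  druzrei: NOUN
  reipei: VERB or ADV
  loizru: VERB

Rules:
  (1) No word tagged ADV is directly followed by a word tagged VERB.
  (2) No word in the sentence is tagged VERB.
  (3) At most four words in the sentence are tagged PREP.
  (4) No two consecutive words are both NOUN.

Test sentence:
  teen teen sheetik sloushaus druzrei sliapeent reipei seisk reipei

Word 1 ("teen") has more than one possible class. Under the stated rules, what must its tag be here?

Candidates per position — 1:teen {PREP,VERB}; 2:teen {PREP,VERB}; 3:sheetik {CONJ,VERB}; 4:sloushaus {PREP}; 5:druzrei {NOUN}; 6:sliapeent {CONJ}; 7:reipei {VERB,ADV}; 8:seisk {ADV}; 9:reipei {VERB,ADV}.
Word 1 cannot be VERB — rule 2 would then fail for every completion. It is PREP.
Word 2 cannot be VERB — rule 2 would then fail for every completion. It is PREP.
Word 3 cannot be VERB — rule 2 would then fail for every completion. It is CONJ.
Word 7 cannot be VERB — rule 2 would then fail for every completion. It is ADV.
Word 9 cannot be VERB — rule 1 would then fail for every completion. It is ADV.
That leaves exactly one tagging: PREP PREP CONJ PREP NOUN CONJ ADV ADV ADV.
Checking: rule 1 satisfied; rule 2 satisfied; rule 3 satisfied; rule 4 satisfied.

PREP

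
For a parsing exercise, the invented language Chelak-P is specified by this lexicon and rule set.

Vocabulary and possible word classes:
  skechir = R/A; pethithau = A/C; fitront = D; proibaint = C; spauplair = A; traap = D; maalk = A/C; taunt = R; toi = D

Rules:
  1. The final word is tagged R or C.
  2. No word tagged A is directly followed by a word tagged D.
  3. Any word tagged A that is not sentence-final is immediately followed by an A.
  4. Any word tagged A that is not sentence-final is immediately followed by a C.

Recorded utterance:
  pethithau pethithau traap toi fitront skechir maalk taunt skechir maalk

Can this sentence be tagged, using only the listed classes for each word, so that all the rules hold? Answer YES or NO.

Candidates per position — 1:pethithau {A,C}; 2:pethithau {A,C}; 3:traap {D}; 4:toi {D}; 5:fitront {D}; 6:skechir {R,A}; 7:maalk {A,C}; 8:taunt {R}; 9:skechir {R,A}; 10:maalk {A,C}.
One satisfying assignment: C C D D D R C R R C.
Rule-by-rule: rule 1 satisfied; rule 2 satisfied; rule 3 satisfied; rule 4 satisfied.

YES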